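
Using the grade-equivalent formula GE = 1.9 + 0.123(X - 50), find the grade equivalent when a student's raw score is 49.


raw - median = 49 - 50 = -1
slope * diff = 0.123 * -1 = -0.123
GE = 1.9 + -0.123
GE = 1.777

1.777


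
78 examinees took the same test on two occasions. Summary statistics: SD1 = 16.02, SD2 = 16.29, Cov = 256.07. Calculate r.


r = cov(X,Y) / (SD_X * SD_Y)
r = 256.07 / (16.02 * 16.29)
r = 256.07 / 260.9658
r = 0.9812

0.9812


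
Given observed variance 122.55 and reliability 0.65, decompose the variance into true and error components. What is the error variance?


var_true = rxx * var_obs = 0.65 * 122.55 = 79.6575
var_error = var_obs - var_true
var_error = 122.55 - 79.6575
var_error = 42.8925

42.8925


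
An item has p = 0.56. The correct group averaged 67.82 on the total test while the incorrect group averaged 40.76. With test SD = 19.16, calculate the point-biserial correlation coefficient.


q = 1 - p = 0.44
rpb = ((M1 - M0) / SD) * sqrt(p * q)
rpb = ((67.82 - 40.76) / 19.16) * sqrt(0.56 * 0.44)
rpb = 0.7011

0.7011


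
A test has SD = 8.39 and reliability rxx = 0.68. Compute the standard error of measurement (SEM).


SEM = SD * sqrt(1 - rxx)
SEM = 8.39 * sqrt(1 - 0.68)
SEM = 8.39 * sqrt(0.32) = 8.39 * 0.565685
SEM = 4.7461

4.7461


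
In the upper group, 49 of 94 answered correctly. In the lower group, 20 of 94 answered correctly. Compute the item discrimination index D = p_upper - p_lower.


p_upper = 49/94 = 0.5213
p_lower = 20/94 = 0.2128
D = 0.5213 - 0.2128 = 0.3085

0.3085


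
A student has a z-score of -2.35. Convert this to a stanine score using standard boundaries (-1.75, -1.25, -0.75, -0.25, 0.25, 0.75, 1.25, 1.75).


Stanine boundaries: [-1.75, -1.25, -0.75, -0.25, 0.25, 0.75, 1.25, 1.75]
z = -2.35
Check each boundary:
  z < -1.75
  z < -1.25
  z < -0.75
  z < -0.25
  z < 0.25
  z < 0.75
  z < 1.25
  z < 1.75
Highest qualifying boundary gives stanine = 1

1


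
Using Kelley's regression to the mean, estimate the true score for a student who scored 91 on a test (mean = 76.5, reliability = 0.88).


T_est = rxx * X + (1 - rxx) * mean
T_est = 0.88 * 91 + 0.12 * 76.5
T_est = 80.08 + 9.18
T_est = 89.26

89.26


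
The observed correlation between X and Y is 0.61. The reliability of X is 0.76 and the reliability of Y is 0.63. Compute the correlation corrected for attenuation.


r_corrected = rxy / sqrt(rxx * ryy)
= 0.61 / sqrt(0.76 * 0.63)
= 0.61 / sqrt(0.4788)
= 0.61 / 0.691954
r_corrected = 0.8816

0.8816


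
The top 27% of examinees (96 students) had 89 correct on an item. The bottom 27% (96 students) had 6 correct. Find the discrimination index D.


p_upper = 89/96 = 0.9271
p_lower = 6/96 = 0.0625
D = 0.9271 - 0.0625 = 0.8646

0.8646


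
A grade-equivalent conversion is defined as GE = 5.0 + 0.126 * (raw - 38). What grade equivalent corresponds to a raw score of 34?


raw - median = 34 - 38 = -4
slope * diff = 0.126 * -4 = -0.504
GE = 5.0 + -0.504
GE = 4.496

4.496


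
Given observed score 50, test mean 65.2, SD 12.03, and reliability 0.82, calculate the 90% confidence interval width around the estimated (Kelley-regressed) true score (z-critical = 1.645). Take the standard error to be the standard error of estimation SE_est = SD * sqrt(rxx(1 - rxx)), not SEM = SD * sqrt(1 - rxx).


True score estimate = 0.82*50 + 0.18*65.2 = 52.736
SE_est = SD * sqrt(rxx * (1 - rxx)) = 12.03 * sqrt(0.82 * 0.18) = 12.03 * sqrt(0.1476) = 4.621775
CI = T_est +/- z * SE_est, so width = 2 * z * SE_est = 2 * 1.645 * 4.621775
Width = 15.2056

15.2056


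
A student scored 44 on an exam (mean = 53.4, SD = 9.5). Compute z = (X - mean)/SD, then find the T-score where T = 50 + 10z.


z = (X - mean) / SD = (44 - 53.4) / 9.5
z = -9.4 / 9.5
z = -0.9895
T-score = T = 50 + 10z
Carry z at full precision (z = -9.4 / 9.5) into the conversion:
T-score = 50 + 10 * (-9.4 / 9.5) = 50 + -94 / 9.5
T-score = 50 + -9.8947
T-score = 40.1053

40.1053


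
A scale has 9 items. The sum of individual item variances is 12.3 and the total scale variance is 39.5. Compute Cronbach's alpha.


alpha = (k/(k-1)) * (1 - sum(si^2)/s_total^2)
= (9/8) * (1 - 12.3/39.5)
alpha = 0.7747

0.7747


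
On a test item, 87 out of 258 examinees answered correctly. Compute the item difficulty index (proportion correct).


Item difficulty p = number correct / total examinees
p = 87 / 258
p = 0.3372

0.3372


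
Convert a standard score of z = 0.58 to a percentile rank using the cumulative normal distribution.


CDF(z) = 0.5 * (1 + erf(z/sqrt(2)))
erf(0.4101) = 0.4381
CDF = 0.719
Percentile rank = 0.719 * 100 = 71.9

71.9


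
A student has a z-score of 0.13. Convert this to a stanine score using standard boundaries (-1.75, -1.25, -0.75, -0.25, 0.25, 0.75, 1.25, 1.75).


Stanine boundaries: [-1.75, -1.25, -0.75, -0.25, 0.25, 0.75, 1.25, 1.75]
z = 0.13
Check each boundary:
  z >= -1.75 -> could be stanine 2
  z >= -1.25 -> could be stanine 3
  z >= -0.75 -> could be stanine 4
  z >= -0.25 -> could be stanine 5
  z < 0.25
  z < 0.75
  z < 1.25
  z < 1.75
Highest qualifying boundary gives stanine = 5

5


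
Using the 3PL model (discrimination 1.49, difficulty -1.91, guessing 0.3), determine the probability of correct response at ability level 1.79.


logit = 1.49*(1.79 - -1.91) = 5.513
P* = 1/(1 + exp(-5.513)) = 0.996
P = 0.3 + (1 - 0.3) * 0.996
P = 0.9972

0.9972


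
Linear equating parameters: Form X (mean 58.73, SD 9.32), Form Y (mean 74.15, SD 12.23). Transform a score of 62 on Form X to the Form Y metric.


slope = SD_Y / SD_X = 12.23 / 9.32 ~ 1.3122
intercept = mean_Y - slope * mean_X = 74.15 - (12.23 / 9.32) * 58.73 ~ -2.9174
Y = slope * X + intercept. To avoid rounding drift from the rounded slope/intercept, evaluate the equivalent form Y = mean_Y + SD_Y * (X - mean_X) / SD_X at full precision:
Y = 74.15 + 12.23 * (62 - 58.73) / 9.32
Y = 74.15 + 12.23 * 3.27 / 9.32
Y = 74.15 + 39.9921 / 9.32
Y = 74.15 + 4.291
Y = 78.441

78.441


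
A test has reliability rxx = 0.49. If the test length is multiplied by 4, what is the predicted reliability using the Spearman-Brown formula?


r_new = (n * rxx) / (1 + (n-1) * rxx)
r_new = (4 * 0.49) / (1 + 3 * 0.49)
r_new = 1.96 / 2.47
r_new = 0.7935

0.7935


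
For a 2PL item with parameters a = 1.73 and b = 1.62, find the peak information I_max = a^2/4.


For 2PL, max info at theta = b = 1.62
I_max = a^2 / 4 = 1.73^2 / 4
= 2.9929 / 4
I_max = 0.7482

0.7482


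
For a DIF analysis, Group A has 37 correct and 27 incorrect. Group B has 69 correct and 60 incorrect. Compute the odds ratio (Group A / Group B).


Odds_A = 37/27 = 1.3704
Odds_B = 69/60 = 1.15
OR = Odds_A / Odds_B = 1.3704 / 1.15
Exactly, OR = (37 * 60) / (27 * 69) = 2220 / 1863
OR = 1.1916

1.1916


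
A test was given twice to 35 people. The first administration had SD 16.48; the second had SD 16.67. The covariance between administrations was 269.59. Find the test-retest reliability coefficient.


r = cov(X,Y) / (SD_X * SD_Y)
r = 269.59 / (16.48 * 16.67)
r = 269.59 / 274.7216
r = 0.9813

0.9813


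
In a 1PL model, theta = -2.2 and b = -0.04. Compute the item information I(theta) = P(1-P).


P = 1/(1+exp(-(-2.2--0.04))) = 0.1034
I = P*(1-P) = 0.1034 * 0.8966
I = 0.0927

0.0927


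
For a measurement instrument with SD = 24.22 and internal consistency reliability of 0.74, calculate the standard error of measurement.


SEM = SD * sqrt(1 - rxx)
SEM = 24.22 * sqrt(1 - 0.74)
SEM = 24.22 * sqrt(0.26) = 24.22 * 0.509902
SEM = 12.3498

12.3498


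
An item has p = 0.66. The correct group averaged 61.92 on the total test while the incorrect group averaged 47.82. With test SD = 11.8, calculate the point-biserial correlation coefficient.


q = 1 - p = 0.34
rpb = ((M1 - M0) / SD) * sqrt(p * q)
rpb = ((61.92 - 47.82) / 11.8) * sqrt(0.66 * 0.34)
rpb = 0.566

0.566


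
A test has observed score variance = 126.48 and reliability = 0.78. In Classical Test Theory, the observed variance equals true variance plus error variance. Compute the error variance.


var_true = rxx * var_obs = 0.78 * 126.48 = 98.6544
var_error = var_obs - var_true
var_error = 126.48 - 98.6544
var_error = 27.8256

27.8256


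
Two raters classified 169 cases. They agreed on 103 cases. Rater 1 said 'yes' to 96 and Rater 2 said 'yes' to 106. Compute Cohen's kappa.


P_o = 103/169 = 0.609467
P_e = (96*106 + 73*63) / 28561 = 0.517314
kappa = (P_o - P_e) / (1 - P_e)
kappa = (0.609467 - 0.517314) / (1 - 0.517314)
kappa = 0.1909

0.1909


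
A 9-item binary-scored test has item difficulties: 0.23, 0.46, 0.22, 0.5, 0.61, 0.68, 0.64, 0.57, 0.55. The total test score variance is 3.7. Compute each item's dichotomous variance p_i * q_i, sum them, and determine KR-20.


For each item, compute p_i * q_i:
  Item 1: 0.23 * 0.77 = 0.1771
  Item 2: 0.46 * 0.54 = 0.2484
  Item 3: 0.22 * 0.78 = 0.1716
  Item 4: 0.5 * 0.5 = 0.25
  Item 5: 0.61 * 0.39 = 0.2379
  Item 6: 0.68 * 0.32 = 0.2176
  Item 7: 0.64 * 0.36 = 0.2304
  Item 8: 0.57 * 0.43 = 0.2451
  Item 9: 0.55 * 0.45 = 0.2475
Sum(p_i * q_i) = 0.1771 + 0.2484 + 0.1716 + 0.25 + 0.2379 + 0.2176 + 0.2304 + 0.2451 + 0.2475 = 2.0256
KR-20 = (k/(k-1)) * (1 - Sum(p_i*q_i) / Var_total)
= (9/8) * (1 - 2.0256/3.7)
= 1.125 * 0.4525
KR-20 = 0.5091

0.5091


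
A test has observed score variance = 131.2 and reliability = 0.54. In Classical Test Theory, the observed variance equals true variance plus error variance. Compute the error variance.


var_true = rxx * var_obs = 0.54 * 131.2 = 70.848
var_error = var_obs - var_true
var_error = 131.2 - 70.848
var_error = 60.352

60.352


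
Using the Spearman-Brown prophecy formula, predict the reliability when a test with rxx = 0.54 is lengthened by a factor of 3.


r_new = (n * rxx) / (1 + (n-1) * rxx)
r_new = (3 * 0.54) / (1 + 2 * 0.54)
r_new = 1.62 / 2.08
r_new = 0.7788

0.7788


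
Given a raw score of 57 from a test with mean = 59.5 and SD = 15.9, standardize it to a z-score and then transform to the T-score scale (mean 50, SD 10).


z = (X - mean) / SD = (57 - 59.5) / 15.9
z = -2.5 / 15.9
z = -0.1572
T-score = T = 50 + 10z
Carry z at full precision (z = -2.5 / 15.9) into the conversion:
T-score = 50 + 10 * (-2.5 / 15.9) = 50 + -25 / 15.9
T-score = 50 + -1.5723
T-score = 48.4277

48.4277


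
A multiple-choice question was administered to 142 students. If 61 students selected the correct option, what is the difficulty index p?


Item difficulty p = number correct / total examinees
p = 61 / 142
p = 0.4296

0.4296


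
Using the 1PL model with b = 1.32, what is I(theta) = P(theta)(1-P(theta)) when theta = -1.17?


P = 1/(1+exp(-(-1.17-1.32))) = 0.0766
I = P*(1-P) = 0.0766 * 0.9234
I = 0.0707

0.0707


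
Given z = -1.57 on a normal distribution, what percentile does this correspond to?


CDF(z) = 0.5 * (1 + erf(z/sqrt(2)))
erf(-1.1102) = -0.8836
CDF = 0.0582
Percentile rank = 0.0582 * 100 = 5.82

5.82


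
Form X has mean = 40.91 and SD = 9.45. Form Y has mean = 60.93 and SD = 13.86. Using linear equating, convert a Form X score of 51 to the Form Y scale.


slope = SD_Y / SD_X = 13.86 / 9.45 ~ 1.4667
intercept = mean_Y - slope * mean_X = 60.93 - (13.86 / 9.45) * 40.91 ~ 0.9287
Y = slope * X + intercept. To avoid rounding drift from the rounded slope/intercept, evaluate the equivalent form Y = mean_Y + SD_Y * (X - mean_X) / SD_X at full precision:
Y = 60.93 + 13.86 * (51 - 40.91) / 9.45
Y = 60.93 + 13.86 * 10.09 / 9.45
Y = 60.93 + 139.8474 / 9.45
Y = 60.93 + 14.7987
Y = 75.7287

75.7287


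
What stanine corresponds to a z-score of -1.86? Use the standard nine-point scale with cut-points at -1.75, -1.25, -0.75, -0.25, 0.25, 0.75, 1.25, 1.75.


Stanine boundaries: [-1.75, -1.25, -0.75, -0.25, 0.25, 0.75, 1.25, 1.75]
z = -1.86
Check each boundary:
  z < -1.75
  z < -1.25
  z < -0.75
  z < -0.25
  z < 0.25
  z < 0.75
  z < 1.25
  z < 1.75
Highest qualifying boundary gives stanine = 1

1


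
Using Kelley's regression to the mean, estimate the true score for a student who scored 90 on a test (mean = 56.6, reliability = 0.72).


T_est = rxx * X + (1 - rxx) * mean
T_est = 0.72 * 90 + 0.28 * 56.6
T_est = 64.8 + 15.848
T_est = 80.648

80.648


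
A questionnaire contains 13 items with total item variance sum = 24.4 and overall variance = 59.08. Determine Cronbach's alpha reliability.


alpha = (k/(k-1)) * (1 - sum(si^2)/s_total^2)
= (13/12) * (1 - 24.4/59.08)
alpha = 0.6359

0.6359


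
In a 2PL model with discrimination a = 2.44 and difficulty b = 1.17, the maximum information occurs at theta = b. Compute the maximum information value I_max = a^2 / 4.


For 2PL, max info at theta = b = 1.17
I_max = a^2 / 4 = 2.44^2 / 4
= 5.9536 / 4
I_max = 1.4884

1.4884


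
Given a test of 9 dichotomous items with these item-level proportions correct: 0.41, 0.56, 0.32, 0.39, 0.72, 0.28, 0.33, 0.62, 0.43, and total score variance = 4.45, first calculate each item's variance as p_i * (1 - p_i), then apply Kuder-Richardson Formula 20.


For each item, compute p_i * q_i:
  Item 1: 0.41 * 0.59 = 0.2419
  Item 2: 0.56 * 0.44 = 0.2464
  Item 3: 0.32 * 0.68 = 0.2176
  Item 4: 0.39 * 0.61 = 0.2379
  Item 5: 0.72 * 0.28 = 0.2016
  Item 6: 0.28 * 0.72 = 0.2016
  Item 7: 0.33 * 0.67 = 0.2211
  Item 8: 0.62 * 0.38 = 0.2356
  Item 9: 0.43 * 0.57 = 0.2451
Sum(p_i * q_i) = 0.2419 + 0.2464 + 0.2176 + 0.2379 + 0.2016 + 0.2016 + 0.2211 + 0.2356 + 0.2451 = 2.0488
KR-20 = (k/(k-1)) * (1 - Sum(p_i*q_i) / Var_total)
= (9/8) * (1 - 2.0488/4.45)
= 1.125 * 0.5396
KR-20 = 0.607

0.607


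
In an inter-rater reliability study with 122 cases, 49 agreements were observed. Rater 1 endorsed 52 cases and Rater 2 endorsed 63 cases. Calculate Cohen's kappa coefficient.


P_o = 49/122 = 0.401639
P_e = (52*63 + 70*59) / 14884 = 0.497581
kappa = (P_o - P_e) / (1 - P_e)
kappa = (0.401639 - 0.497581) / (1 - 0.497581)
kappa = -0.191

-0.191


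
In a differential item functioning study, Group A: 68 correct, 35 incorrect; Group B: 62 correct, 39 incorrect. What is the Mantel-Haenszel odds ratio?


Odds_A = 68/35 = 1.9429
Odds_B = 62/39 = 1.5897
OR = Odds_A / Odds_B = 1.9429 / 1.5897
Exactly, OR = (68 * 39) / (35 * 62) = 2652 / 2170
OR = 1.2221

1.2221


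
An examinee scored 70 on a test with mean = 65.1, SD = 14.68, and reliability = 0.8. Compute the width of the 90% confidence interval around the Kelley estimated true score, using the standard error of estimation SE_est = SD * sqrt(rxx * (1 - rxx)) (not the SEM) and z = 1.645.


True score estimate = 0.8*70 + 0.2*65.1 = 69.02
SE_est = SD * sqrt(rxx * (1 - rxx)) = 14.68 * sqrt(0.8 * 0.2) = 14.68 * sqrt(0.16) = 5.872
CI = T_est +/- z * SE_est, so width = 2 * z * SE_est = 2 * 1.645 * 5.872
Width = 19.3189

19.3189


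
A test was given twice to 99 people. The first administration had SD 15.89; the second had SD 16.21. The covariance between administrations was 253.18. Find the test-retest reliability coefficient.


r = cov(X,Y) / (SD_X * SD_Y)
r = 253.18 / (15.89 * 16.21)
r = 253.18 / 257.5769
r = 0.9829

0.9829


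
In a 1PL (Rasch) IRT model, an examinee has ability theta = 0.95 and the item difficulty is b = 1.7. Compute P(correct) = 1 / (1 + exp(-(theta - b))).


theta - b = 0.95 - 1.7 = -0.75
exp(-(theta - b)) = exp(0.75) = 2.117
P = 1 / (1 + 2.117)
P = 0.3208

0.3208


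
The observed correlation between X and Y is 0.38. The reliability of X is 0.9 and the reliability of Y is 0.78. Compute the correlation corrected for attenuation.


r_corrected = rxy / sqrt(rxx * ryy)
= 0.38 / sqrt(0.9 * 0.78)
= 0.38 / sqrt(0.702)
= 0.38 / 0.837854
r_corrected = 0.4535

0.4535


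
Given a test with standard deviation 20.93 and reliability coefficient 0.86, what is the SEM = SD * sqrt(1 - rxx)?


SEM = SD * sqrt(1 - rxx)
SEM = 20.93 * sqrt(1 - 0.86)
SEM = 20.93 * sqrt(0.14) = 20.93 * 0.374166
SEM = 7.8313

7.8313


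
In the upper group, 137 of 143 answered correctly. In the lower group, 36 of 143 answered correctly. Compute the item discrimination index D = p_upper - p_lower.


p_upper = 137/143 = 0.958
p_lower = 36/143 = 0.2517
D = 0.958 - 0.2517 = 0.7063

0.7063


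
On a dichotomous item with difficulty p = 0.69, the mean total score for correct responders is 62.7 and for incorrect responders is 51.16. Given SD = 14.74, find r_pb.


q = 1 - p = 0.31
rpb = ((M1 - M0) / SD) * sqrt(p * q)
rpb = ((62.7 - 51.16) / 14.74) * sqrt(0.69 * 0.31)
rpb = 0.3621

0.3621


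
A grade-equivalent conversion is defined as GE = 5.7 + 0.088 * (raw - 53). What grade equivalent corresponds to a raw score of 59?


raw - median = 59 - 53 = 6
slope * diff = 0.088 * 6 = 0.528
GE = 5.7 + 0.528
GE = 6.228

6.228


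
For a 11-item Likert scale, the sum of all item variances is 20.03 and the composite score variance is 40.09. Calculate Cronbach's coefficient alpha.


alpha = (k/(k-1)) * (1 - sum(si^2)/s_total^2)
= (11/10) * (1 - 20.03/40.09)
alpha = 0.5504

0.5504


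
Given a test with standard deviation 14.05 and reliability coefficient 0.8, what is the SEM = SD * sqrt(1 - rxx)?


SEM = SD * sqrt(1 - rxx)
SEM = 14.05 * sqrt(1 - 0.8)
SEM = 14.05 * sqrt(0.2) = 14.05 * 0.447214
SEM = 6.2834

6.2834


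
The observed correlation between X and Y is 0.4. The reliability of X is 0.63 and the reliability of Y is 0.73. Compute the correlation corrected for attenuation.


r_corrected = rxy / sqrt(rxx * ryy)
= 0.4 / sqrt(0.63 * 0.73)
= 0.4 / sqrt(0.4599)
= 0.4 / 0.678159
r_corrected = 0.5898

0.5898


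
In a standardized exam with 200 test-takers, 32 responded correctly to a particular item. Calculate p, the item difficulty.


Item difficulty p = number correct / total examinees
p = 32 / 200
p = 0.16

0.16


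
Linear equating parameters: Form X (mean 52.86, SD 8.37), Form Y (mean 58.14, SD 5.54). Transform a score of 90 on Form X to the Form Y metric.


slope = SD_Y / SD_X = 5.54 / 8.37 ~ 0.6619
intercept = mean_Y - slope * mean_X = 58.14 - (5.54 / 8.37) * 52.86 ~ 23.1526
Y = slope * X + intercept. To avoid rounding drift from the rounded slope/intercept, evaluate the equivalent form Y = mean_Y + SD_Y * (X - mean_X) / SD_X at full precision:
Y = 58.14 + 5.54 * (90 - 52.86) / 8.37
Y = 58.14 + 5.54 * 37.14 / 8.37
Y = 58.14 + 205.7556 / 8.37
Y = 58.14 + 24.5825
Y = 82.7225

82.7225


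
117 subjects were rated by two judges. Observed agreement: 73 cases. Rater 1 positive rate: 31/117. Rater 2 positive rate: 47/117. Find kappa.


P_o = 73/117 = 0.623932
P_e = (31*47 + 86*70) / 13689 = 0.546205
kappa = (P_o - P_e) / (1 - P_e)
kappa = (0.623932 - 0.546205) / (1 - 0.546205)
kappa = 0.1713

0.1713


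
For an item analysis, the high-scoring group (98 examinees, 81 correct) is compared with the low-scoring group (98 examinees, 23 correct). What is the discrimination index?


p_upper = 81/98 = 0.8265
p_lower = 23/98 = 0.2347
D = 0.8265 - 0.2347 = 0.5918

0.5918


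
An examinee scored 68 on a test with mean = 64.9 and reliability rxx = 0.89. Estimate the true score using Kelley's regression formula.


T_est = rxx * X + (1 - rxx) * mean
T_est = 0.89 * 68 + 0.11 * 64.9
T_est = 60.52 + 7.139
T_est = 67.659

67.659


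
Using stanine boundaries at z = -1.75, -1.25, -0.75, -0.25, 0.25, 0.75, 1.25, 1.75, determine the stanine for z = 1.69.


Stanine boundaries: [-1.75, -1.25, -0.75, -0.25, 0.25, 0.75, 1.25, 1.75]
z = 1.69
Check each boundary:
  z >= -1.75 -> could be stanine 2
  z >= -1.25 -> could be stanine 3
  z >= -0.75 -> could be stanine 4
  z >= -0.25 -> could be stanine 5
  z >= 0.25 -> could be stanine 6
  z >= 0.75 -> could be stanine 7
  z >= 1.25 -> could be stanine 8
  z < 1.75
Highest qualifying boundary gives stanine = 8

8


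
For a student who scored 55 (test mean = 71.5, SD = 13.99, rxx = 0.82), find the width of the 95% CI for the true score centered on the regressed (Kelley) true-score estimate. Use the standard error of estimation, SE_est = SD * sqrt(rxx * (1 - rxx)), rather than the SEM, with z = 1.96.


True score estimate = 0.82*55 + 0.18*71.5 = 57.97
SE_est = SD * sqrt(rxx * (1 - rxx)) = 13.99 * sqrt(0.82 * 0.18) = 13.99 * sqrt(0.1476) = 5.374782
CI = T_est +/- z * SE_est, so width = 2 * z * SE_est = 2 * 1.96 * 5.374782
Width = 21.0691

21.0691


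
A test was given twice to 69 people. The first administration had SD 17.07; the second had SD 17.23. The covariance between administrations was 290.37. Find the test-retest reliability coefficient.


r = cov(X,Y) / (SD_X * SD_Y)
r = 290.37 / (17.07 * 17.23)
r = 290.37 / 294.1161
r = 0.9873

0.9873


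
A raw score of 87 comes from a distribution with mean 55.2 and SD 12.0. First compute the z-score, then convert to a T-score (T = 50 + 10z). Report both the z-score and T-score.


z = (X - mean) / SD = (87 - 55.2) / 12.0
z = 31.8 / 12.0
z = 2.65
T-score = T = 50 + 10z
Carry z at full precision (z = 31.8 / 12.0) into the conversion:
T-score = 50 + 10 * (31.8 / 12.0) = 50 + 318 / 12.0
T-score = 50 + 26.5
T-score = 76.5

76.5


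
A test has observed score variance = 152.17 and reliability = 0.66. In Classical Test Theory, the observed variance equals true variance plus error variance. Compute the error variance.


var_true = rxx * var_obs = 0.66 * 152.17 = 100.4322
var_error = var_obs - var_true
var_error = 152.17 - 100.4322
var_error = 51.7378

51.7378


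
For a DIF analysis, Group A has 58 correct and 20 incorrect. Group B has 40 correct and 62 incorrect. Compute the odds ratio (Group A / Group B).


Odds_A = 58/20 = 2.9
Odds_B = 40/62 = 0.6452
OR = Odds_A / Odds_B = 2.9 / 0.6452
Exactly, OR = (58 * 62) / (20 * 40) = 3596 / 800
OR = 4.495

4.495


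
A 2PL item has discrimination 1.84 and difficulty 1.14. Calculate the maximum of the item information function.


For 2PL, max info at theta = b = 1.14
I_max = a^2 / 4 = 1.84^2 / 4
= 3.3856 / 4
I_max = 0.8464

0.8464


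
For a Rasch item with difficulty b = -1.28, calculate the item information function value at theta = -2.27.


P = 1/(1+exp(-(-2.27--1.28))) = 0.2709
I = P*(1-P) = 0.2709 * 0.7291
I = 0.1975

0.1975


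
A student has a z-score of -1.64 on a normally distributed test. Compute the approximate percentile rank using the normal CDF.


CDF(z) = 0.5 * (1 + erf(z/sqrt(2)))
erf(-1.1597) = -0.899
CDF = 0.0505
Percentile rank = 0.0505 * 100 = 5.05

5.05


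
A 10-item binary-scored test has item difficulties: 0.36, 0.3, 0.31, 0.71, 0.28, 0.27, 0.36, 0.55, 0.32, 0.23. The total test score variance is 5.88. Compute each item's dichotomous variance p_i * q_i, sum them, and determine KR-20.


For each item, compute p_i * q_i:
  Item 1: 0.36 * 0.64 = 0.2304
  Item 2: 0.3 * 0.7 = 0.21
  Item 3: 0.31 * 0.69 = 0.2139
  Item 4: 0.71 * 0.29 = 0.2059
  Item 5: 0.28 * 0.72 = 0.2016
  Item 6: 0.27 * 0.73 = 0.1971
  Item 7: 0.36 * 0.64 = 0.2304
  Item 8: 0.55 * 0.45 = 0.2475
  Item 9: 0.32 * 0.68 = 0.2176
  Item 10: 0.23 * 0.77 = 0.1771
Sum(p_i * q_i) = 0.2304 + 0.21 + 0.2139 + 0.2059 + 0.2016 + 0.1971 + 0.2304 + 0.2475 + 0.2176 + 0.1771 = 2.1315
KR-20 = (k/(k-1)) * (1 - Sum(p_i*q_i) / Var_total)
= (10/9) * (1 - 2.1315/5.88)
= 1.1111 * 0.6375
KR-20 = 0.7083

0.7083


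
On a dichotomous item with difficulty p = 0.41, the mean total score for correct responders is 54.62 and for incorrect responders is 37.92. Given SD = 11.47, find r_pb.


q = 1 - p = 0.59
rpb = ((M1 - M0) / SD) * sqrt(p * q)
rpb = ((54.62 - 37.92) / 11.47) * sqrt(0.41 * 0.59)
rpb = 0.7161

0.7161


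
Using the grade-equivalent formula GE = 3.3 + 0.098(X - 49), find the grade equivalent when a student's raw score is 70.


raw - median = 70 - 49 = 21
slope * diff = 0.098 * 21 = 2.058
GE = 3.3 + 2.058
GE = 5.358

5.358


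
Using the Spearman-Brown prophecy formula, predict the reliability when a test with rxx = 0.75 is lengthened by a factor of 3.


r_new = (n * rxx) / (1 + (n-1) * rxx)
r_new = (3 * 0.75) / (1 + 2 * 0.75)
r_new = 2.25 / 2.5
r_new = 0.9

0.9


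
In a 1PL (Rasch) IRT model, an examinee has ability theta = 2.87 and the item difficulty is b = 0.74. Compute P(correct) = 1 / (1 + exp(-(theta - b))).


theta - b = 2.87 - 0.74 = 2.13
exp(-(theta - b)) = exp(-2.13) = 0.1188
P = 1 / (1 + 0.1188)
P = 0.8938

0.8938


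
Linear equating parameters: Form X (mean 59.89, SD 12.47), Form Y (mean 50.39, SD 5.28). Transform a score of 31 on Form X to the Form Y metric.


slope = SD_Y / SD_X = 5.28 / 12.47 ~ 0.4234
intercept = mean_Y - slope * mean_X = 50.39 - (5.28 / 12.47) * 59.89 ~ 25.0316
Y = slope * X + intercept. To avoid rounding drift from the rounded slope/intercept, evaluate the equivalent form Y = mean_Y + SD_Y * (X - mean_X) / SD_X at full precision:
Y = 50.39 + 5.28 * (31 - 59.89) / 12.47
Y = 50.39 - 5.28 * 28.89 / 12.47
Y = 50.39 - 152.5392 / 12.47
Y = 50.39 - 12.2325
Y = 38.1575

38.1575


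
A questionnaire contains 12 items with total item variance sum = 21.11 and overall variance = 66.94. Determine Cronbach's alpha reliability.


alpha = (k/(k-1)) * (1 - sum(si^2)/s_total^2)
= (12/11) * (1 - 21.11/66.94)
alpha = 0.7469

0.7469


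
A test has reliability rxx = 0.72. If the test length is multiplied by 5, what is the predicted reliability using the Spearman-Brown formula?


r_new = (n * rxx) / (1 + (n-1) * rxx)
r_new = (5 * 0.72) / (1 + 4 * 0.72)
r_new = 3.6 / 3.88
r_new = 0.9278

0.9278


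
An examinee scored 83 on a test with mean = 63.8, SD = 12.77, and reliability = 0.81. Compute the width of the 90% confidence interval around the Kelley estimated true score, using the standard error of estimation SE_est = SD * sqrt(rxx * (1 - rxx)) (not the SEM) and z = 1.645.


True score estimate = 0.81*83 + 0.19*63.8 = 79.352
SE_est = SD * sqrt(rxx * (1 - rxx)) = 12.77 * sqrt(0.81 * 0.19) = 12.77 * sqrt(0.1539) = 5.009683
CI = T_est +/- z * SE_est, so width = 2 * z * SE_est = 2 * 1.645 * 5.009683
Width = 16.4819

16.4819


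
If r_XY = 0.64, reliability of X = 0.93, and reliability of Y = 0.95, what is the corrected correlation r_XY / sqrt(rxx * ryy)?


r_corrected = rxy / sqrt(rxx * ryy)
= 0.64 / sqrt(0.93 * 0.95)
= 0.64 / sqrt(0.8835)
= 0.64 / 0.939947
r_corrected = 0.6809

0.6809


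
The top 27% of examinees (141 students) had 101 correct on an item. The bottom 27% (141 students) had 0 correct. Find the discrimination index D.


p_upper = 101/141 = 0.7163
p_lower = 0/141 = 0.0
D = 0.7163 - 0.0 = 0.7163

0.7163


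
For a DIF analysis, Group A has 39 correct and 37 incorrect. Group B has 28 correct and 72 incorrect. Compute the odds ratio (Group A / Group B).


Odds_A = 39/37 = 1.0541
Odds_B = 28/72 = 0.3889
OR = Odds_A / Odds_B = 1.0541 / 0.3889
Exactly, OR = (39 * 72) / (37 * 28) = 2808 / 1036
OR = 2.7104

2.7104


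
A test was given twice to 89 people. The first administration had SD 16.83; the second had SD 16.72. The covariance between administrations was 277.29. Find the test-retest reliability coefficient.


r = cov(X,Y) / (SD_X * SD_Y)
r = 277.29 / (16.83 * 16.72)
r = 277.29 / 281.3976
r = 0.9854

0.9854


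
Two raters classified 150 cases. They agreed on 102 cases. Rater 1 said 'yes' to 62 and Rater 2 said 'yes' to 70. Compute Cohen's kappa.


P_o = 102/150 = 0.68
P_e = (62*70 + 88*80) / 22500 = 0.505778
kappa = (P_o - P_e) / (1 - P_e)
kappa = (0.68 - 0.505778) / (1 - 0.505778)
kappa = 0.3525

0.3525


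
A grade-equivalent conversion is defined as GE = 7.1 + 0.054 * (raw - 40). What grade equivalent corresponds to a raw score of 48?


raw - median = 48 - 40 = 8
slope * diff = 0.054 * 8 = 0.432
GE = 7.1 + 0.432
GE = 7.532

7.532


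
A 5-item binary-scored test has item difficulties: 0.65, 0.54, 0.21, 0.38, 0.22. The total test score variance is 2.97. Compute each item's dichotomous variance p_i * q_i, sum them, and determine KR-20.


For each item, compute p_i * q_i:
  Item 1: 0.65 * 0.35 = 0.2275
  Item 2: 0.54 * 0.46 = 0.2484
  Item 3: 0.21 * 0.79 = 0.1659
  Item 4: 0.38 * 0.62 = 0.2356
  Item 5: 0.22 * 0.78 = 0.1716
Sum(p_i * q_i) = 0.2275 + 0.2484 + 0.1659 + 0.2356 + 0.1716 = 1.049
KR-20 = (k/(k-1)) * (1 - Sum(p_i*q_i) / Var_total)
= (5/4) * (1 - 1.049/2.97)
= 1.25 * 0.6468
KR-20 = 0.8085

0.8085


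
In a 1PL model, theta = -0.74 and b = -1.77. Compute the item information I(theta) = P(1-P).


P = 1/(1+exp(-(-0.74--1.77))) = 0.7369
I = P*(1-P) = 0.7369 * 0.2631
I = 0.1939

0.1939


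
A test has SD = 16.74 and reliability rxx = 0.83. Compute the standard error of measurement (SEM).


SEM = SD * sqrt(1 - rxx)
SEM = 16.74 * sqrt(1 - 0.83)
SEM = 16.74 * sqrt(0.17) = 16.74 * 0.412311
SEM = 6.9021

6.9021


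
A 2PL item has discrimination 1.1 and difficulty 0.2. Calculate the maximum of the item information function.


For 2PL, max info at theta = b = 0.2
I_max = a^2 / 4 = 1.1^2 / 4
= 1.21 / 4
I_max = 0.3025

0.3025


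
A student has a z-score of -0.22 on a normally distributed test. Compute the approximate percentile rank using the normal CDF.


CDF(z) = 0.5 * (1 + erf(z/sqrt(2)))
erf(-0.1556) = -0.1741
CDF = 0.4129
Percentile rank = 0.4129 * 100 = 41.29

41.29


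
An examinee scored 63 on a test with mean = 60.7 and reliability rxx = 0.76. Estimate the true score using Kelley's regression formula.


T_est = rxx * X + (1 - rxx) * mean
T_est = 0.76 * 63 + 0.24 * 60.7
T_est = 47.88 + 14.568
T_est = 62.448

62.448


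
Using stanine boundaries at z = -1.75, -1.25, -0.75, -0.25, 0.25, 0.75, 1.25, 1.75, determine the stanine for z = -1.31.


Stanine boundaries: [-1.75, -1.25, -0.75, -0.25, 0.25, 0.75, 1.25, 1.75]
z = -1.31
Check each boundary:
  z >= -1.75 -> could be stanine 2
  z < -1.25
  z < -0.75
  z < -0.25
  z < 0.25
  z < 0.75
  z < 1.25
  z < 1.75
Highest qualifying boundary gives stanine = 2

2


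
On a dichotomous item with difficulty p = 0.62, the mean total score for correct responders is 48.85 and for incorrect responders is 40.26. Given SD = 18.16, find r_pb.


q = 1 - p = 0.38
rpb = ((M1 - M0) / SD) * sqrt(p * q)
rpb = ((48.85 - 40.26) / 18.16) * sqrt(0.62 * 0.38)
rpb = 0.2296

0.2296


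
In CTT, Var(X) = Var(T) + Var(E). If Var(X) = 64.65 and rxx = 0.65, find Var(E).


var_true = rxx * var_obs = 0.65 * 64.65 = 42.0225
var_error = var_obs - var_true
var_error = 64.65 - 42.0225
var_error = 22.6275

22.6275


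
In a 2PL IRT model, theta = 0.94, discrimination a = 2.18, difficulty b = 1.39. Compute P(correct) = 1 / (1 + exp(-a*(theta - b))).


a*(theta - b) = 2.18 * (0.94 - 1.39) = -0.981
exp(--0.981) = 2.6671
P = 1 / (1 + 2.6671)
P = 0.2727

0.2727


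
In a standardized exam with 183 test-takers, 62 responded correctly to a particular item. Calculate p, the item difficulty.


Item difficulty p = number correct / total examinees
p = 62 / 183
p = 0.3388

0.3388


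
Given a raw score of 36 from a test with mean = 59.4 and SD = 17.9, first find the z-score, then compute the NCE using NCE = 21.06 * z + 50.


z = (X - mean) / SD = (36 - 59.4) / 17.9
z = -23.4 / 17.9
z = -1.3073
NCE = NCE = 21.06z + 50
Carry z at full precision (z = -23.4 / 17.9) into the conversion:
NCE = 21.06 * (-23.4 / 17.9) + 50 = -492.804 / 17.9 + 50
NCE = -27.5309 + 50
NCE = 22.4691

22.4691


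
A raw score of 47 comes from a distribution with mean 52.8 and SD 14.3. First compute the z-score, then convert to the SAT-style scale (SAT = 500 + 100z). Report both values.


z = (X - mean) / SD = (47 - 52.8) / 14.3
z = -5.8 / 14.3
z = -0.4056
SAT-scale = SAT = 500 + 100z
Carry z at full precision (z = -5.8 / 14.3) into the conversion:
SAT-scale = 500 + 100 * (-5.8 / 14.3) = 500 + -580 / 14.3
SAT-scale = 500 + -40.5594
SAT-scale = 459.4406

459.4406


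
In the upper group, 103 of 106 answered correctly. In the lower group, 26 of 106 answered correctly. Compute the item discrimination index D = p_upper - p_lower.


p_upper = 103/106 = 0.9717
p_lower = 26/106 = 0.2453
D = 0.9717 - 0.2453 = 0.7264

0.7264


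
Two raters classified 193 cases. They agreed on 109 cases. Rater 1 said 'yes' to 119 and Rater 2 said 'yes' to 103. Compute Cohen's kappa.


P_o = 109/193 = 0.564767
P_e = (119*103 + 74*90) / 37249 = 0.507853
kappa = (P_o - P_e) / (1 - P_e)
kappa = (0.564767 - 0.507853) / (1 - 0.507853)
kappa = 0.1156

0.1156


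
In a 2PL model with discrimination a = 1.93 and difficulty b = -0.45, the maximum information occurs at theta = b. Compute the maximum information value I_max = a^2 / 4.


For 2PL, max info at theta = b = -0.45
I_max = a^2 / 4 = 1.93^2 / 4
= 3.7249 / 4
I_max = 0.9312

0.9312


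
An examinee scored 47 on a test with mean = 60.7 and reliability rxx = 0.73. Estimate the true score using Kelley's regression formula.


T_est = rxx * X + (1 - rxx) * mean
T_est = 0.73 * 47 + 0.27 * 60.7
T_est = 34.31 + 16.389
T_est = 50.699

50.699


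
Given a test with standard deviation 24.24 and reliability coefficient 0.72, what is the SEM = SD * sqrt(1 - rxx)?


SEM = SD * sqrt(1 - rxx)
SEM = 24.24 * sqrt(1 - 0.72)
SEM = 24.24 * sqrt(0.28) = 24.24 * 0.52915
SEM = 12.8266

12.8266


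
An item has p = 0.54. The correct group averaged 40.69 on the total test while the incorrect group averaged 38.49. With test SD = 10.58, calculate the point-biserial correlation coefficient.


q = 1 - p = 0.46
rpb = ((M1 - M0) / SD) * sqrt(p * q)
rpb = ((40.69 - 38.49) / 10.58) * sqrt(0.54 * 0.46)
rpb = 0.1036

0.1036


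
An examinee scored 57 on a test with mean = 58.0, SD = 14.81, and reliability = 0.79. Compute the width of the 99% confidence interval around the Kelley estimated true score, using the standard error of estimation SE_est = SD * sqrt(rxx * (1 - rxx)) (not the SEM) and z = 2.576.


True score estimate = 0.79*57 + 0.21*58.0 = 57.21
SE_est = SD * sqrt(rxx * (1 - rxx)) = 14.81 * sqrt(0.79 * 0.21) = 14.81 * sqrt(0.1659) = 6.032235
CI = T_est +/- z * SE_est, so width = 2 * z * SE_est = 2 * 2.576 * 6.032235
Width = 31.0781

31.0781


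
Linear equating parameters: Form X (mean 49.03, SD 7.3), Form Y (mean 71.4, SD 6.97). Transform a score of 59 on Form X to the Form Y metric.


slope = SD_Y / SD_X = 6.97 / 7.3 ~ 0.9548
intercept = mean_Y - slope * mean_X = 71.4 - (6.97 / 7.3) * 49.03 ~ 24.5864
Y = slope * X + intercept. To avoid rounding drift from the rounded slope/intercept, evaluate the equivalent form Y = mean_Y + SD_Y * (X - mean_X) / SD_X at full precision:
Y = 71.4 + 6.97 * (59 - 49.03) / 7.3
Y = 71.4 + 6.97 * 9.97 / 7.3
Y = 71.4 + 69.4909 / 7.3
Y = 71.4 + 9.5193
Y = 80.9193

80.9193


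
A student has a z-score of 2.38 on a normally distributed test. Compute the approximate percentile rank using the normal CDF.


CDF(z) = 0.5 * (1 + erf(z/sqrt(2)))
erf(1.6829) = 0.9827
CDF = 0.9913
Percentile rank = 0.9913 * 100 = 99.13

99.13


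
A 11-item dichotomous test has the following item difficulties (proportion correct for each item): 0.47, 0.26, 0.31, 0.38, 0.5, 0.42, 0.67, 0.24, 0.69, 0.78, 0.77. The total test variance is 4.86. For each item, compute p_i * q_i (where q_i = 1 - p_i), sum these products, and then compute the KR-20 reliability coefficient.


For each item, compute p_i * q_i:
  Item 1: 0.47 * 0.53 = 0.2491
  Item 2: 0.26 * 0.74 = 0.1924
  Item 3: 0.31 * 0.69 = 0.2139
  Item 4: 0.38 * 0.62 = 0.2356
  Item 5: 0.5 * 0.5 = 0.25
  Item 6: 0.42 * 0.58 = 0.2436
  Item 7: 0.67 * 0.33 = 0.2211
  Item 8: 0.24 * 0.76 = 0.1824
  Item 9: 0.69 * 0.31 = 0.2139
  Item 10: 0.78 * 0.22 = 0.1716
  Item 11: 0.77 * 0.23 = 0.1771
Sum(p_i * q_i) = 0.2491 + 0.1924 + 0.2139 + 0.2356 + 0.25 + 0.2436 + 0.2211 + 0.1824 + 0.2139 + 0.1716 + 0.1771 = 2.3507
KR-20 = (k/(k-1)) * (1 - Sum(p_i*q_i) / Var_total)
= (11/10) * (1 - 2.3507/4.86)
= 1.1 * 0.5163
KR-20 = 0.5679

0.5679


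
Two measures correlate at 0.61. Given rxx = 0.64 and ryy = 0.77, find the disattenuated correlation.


r_corrected = rxy / sqrt(rxx * ryy)
= 0.61 / sqrt(0.64 * 0.77)
= 0.61 / sqrt(0.4928)
= 0.61 / 0.701997
r_corrected = 0.8689

0.8689


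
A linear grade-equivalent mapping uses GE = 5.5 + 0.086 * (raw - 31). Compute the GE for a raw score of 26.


raw - median = 26 - 31 = -5
slope * diff = 0.086 * -5 = -0.43
GE = 5.5 + -0.43
GE = 5.07

5.07


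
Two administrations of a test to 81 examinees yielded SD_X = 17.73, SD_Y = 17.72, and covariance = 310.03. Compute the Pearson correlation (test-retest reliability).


r = cov(X,Y) / (SD_X * SD_Y)
r = 310.03 / (17.73 * 17.72)
r = 310.03 / 314.1756
r = 0.9868

0.9868


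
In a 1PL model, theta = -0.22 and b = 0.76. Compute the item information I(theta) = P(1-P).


P = 1/(1+exp(-(-0.22-0.76))) = 0.2729
I = P*(1-P) = 0.2729 * 0.7271
I = 0.1984

0.1984


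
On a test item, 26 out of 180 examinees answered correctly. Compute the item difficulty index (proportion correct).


Item difficulty p = number correct / total examinees
p = 26 / 180
p = 0.1444

0.1444


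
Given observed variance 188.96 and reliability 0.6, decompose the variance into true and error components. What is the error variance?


var_true = rxx * var_obs = 0.6 * 188.96 = 113.376
var_error = var_obs - var_true
var_error = 188.96 - 113.376
var_error = 75.584

75.584


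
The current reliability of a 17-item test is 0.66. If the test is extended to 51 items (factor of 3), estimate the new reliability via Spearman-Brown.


r_new = (n * rxx) / (1 + (n-1) * rxx)
r_new = (3 * 0.66) / (1 + 2 * 0.66)
r_new = 1.98 / 2.32
r_new = 0.8534

0.8534


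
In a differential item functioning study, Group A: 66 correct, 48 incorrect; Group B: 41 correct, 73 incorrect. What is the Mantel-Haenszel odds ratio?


Odds_A = 66/48 = 1.375
Odds_B = 41/73 = 0.5616
OR = Odds_A / Odds_B = 1.375 / 0.5616
Exactly, OR = (66 * 73) / (48 * 41) = 4818 / 1968
OR = 2.4482

2.4482


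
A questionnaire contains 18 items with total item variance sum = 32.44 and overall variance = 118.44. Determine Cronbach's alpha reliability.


alpha = (k/(k-1)) * (1 - sum(si^2)/s_total^2)
= (18/17) * (1 - 32.44/118.44)
alpha = 0.7688

0.7688


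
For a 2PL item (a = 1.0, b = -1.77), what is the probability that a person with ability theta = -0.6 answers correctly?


a*(theta - b) = 1.0 * (-0.6 - -1.77) = 1.17
exp(-1.17) = 0.3104
P = 1 / (1 + 0.3104)
P = 0.7631

0.7631


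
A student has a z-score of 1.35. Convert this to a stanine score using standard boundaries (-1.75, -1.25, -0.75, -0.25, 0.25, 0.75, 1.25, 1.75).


Stanine boundaries: [-1.75, -1.25, -0.75, -0.25, 0.25, 0.75, 1.25, 1.75]
z = 1.35
Check each boundary:
  z >= -1.75 -> could be stanine 2
  z >= -1.25 -> could be stanine 3
  z >= -0.75 -> could be stanine 4
  z >= -0.25 -> could be stanine 5
  z >= 0.25 -> could be stanine 6
  z >= 0.75 -> could be stanine 7
  z >= 1.25 -> could be stanine 8
  z < 1.75
Highest qualifying boundary gives stanine = 8

8


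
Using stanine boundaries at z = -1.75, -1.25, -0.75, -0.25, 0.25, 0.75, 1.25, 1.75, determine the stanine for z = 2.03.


Stanine boundaries: [-1.75, -1.25, -0.75, -0.25, 0.25, 0.75, 1.25, 1.75]
z = 2.03
Check each boundary:
  z >= -1.75 -> could be stanine 2
  z >= -1.25 -> could be stanine 3
  z >= -0.75 -> could be stanine 4
  z >= -0.25 -> could be stanine 5
  z >= 0.25 -> could be stanine 6
  z >= 0.75 -> could be stanine 7
  z >= 1.25 -> could be stanine 8
  z >= 1.75 -> could be stanine 9
Highest qualifying boundary gives stanine = 9

9


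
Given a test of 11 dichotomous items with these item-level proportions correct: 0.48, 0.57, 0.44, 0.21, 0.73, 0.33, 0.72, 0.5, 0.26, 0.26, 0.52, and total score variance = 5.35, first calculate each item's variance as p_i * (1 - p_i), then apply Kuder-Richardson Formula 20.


For each item, compute p_i * q_i:
  Item 1: 0.48 * 0.52 = 0.2496
  Item 2: 0.57 * 0.43 = 0.2451
  Item 3: 0.44 * 0.56 = 0.2464
  Item 4: 0.21 * 0.79 = 0.1659
  Item 5: 0.73 * 0.27 = 0.1971
  Item 6: 0.33 * 0.67 = 0.2211
  Item 7: 0.72 * 0.28 = 0.2016
  Item 8: 0.5 * 0.5 = 0.25
  Item 9: 0.26 * 0.74 = 0.1924
  Item 10: 0.26 * 0.74 = 0.1924
  Item 11: 0.52 * 0.48 = 0.2496
Sum(p_i * q_i) = 0.2496 + 0.2451 + 0.2464 + 0.1659 + 0.1971 + 0.2211 + 0.2016 + 0.25 + 0.1924 + 0.1924 + 0.2496 = 2.4112
KR-20 = (k/(k-1)) * (1 - Sum(p_i*q_i) / Var_total)
= (11/10) * (1 - 2.4112/5.35)
= 1.1 * 0.5493
KR-20 = 0.6042

0.6042
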